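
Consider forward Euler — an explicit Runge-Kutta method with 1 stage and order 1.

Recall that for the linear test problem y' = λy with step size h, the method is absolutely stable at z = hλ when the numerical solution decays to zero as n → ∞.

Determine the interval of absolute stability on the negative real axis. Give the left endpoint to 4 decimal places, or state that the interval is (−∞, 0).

Test eqn y'=λy, z=hλ:
  order 1, 1-stage ⇒ R(z)=1+z
  (e.g. R(-1.03)=-0.03000, |R|=0.03000)

Find x<0 with |R(x)|<1.
x=-1.03: |R|=0.0300
|R(-2.36)|=1.3600 |R(-1.42)|=0.4200 |R(-1.07)|=0.0700
Bisect:
  x_lo=-2.6611 |R|=1.6611  x_hi=-0.3720 |R|=0.6280
  mid=-1.51657 |R|=0.51657 →hi
  mid=-2.08886 |R|=1.08886 →lo
  mid=-1.80271 |R|=0.80271 →hi
  mid=-1.94578 |R|=0.94578 →hi
  mid=-2.01732 |R|=1.01732 →lo
  mid=-1.98155 |R|=0.98155 →hi
  mid=-1.99944 |R|=0.99944 →hi
  mid=-2.00838 |R|=1.00838 →lo
  mid=-2.00391 |R|=1.00391 →lo
  ...
  [-2.00013,-1.99999] ⇒ x*=-2.0000
Stable set (-2.0000, 0).

(-2.0000, 0).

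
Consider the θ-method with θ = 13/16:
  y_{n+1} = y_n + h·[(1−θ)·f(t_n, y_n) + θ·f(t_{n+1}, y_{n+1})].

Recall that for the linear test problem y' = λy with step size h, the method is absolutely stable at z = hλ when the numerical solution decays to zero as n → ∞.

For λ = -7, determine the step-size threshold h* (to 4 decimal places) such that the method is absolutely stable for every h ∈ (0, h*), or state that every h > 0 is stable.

(−∞, 0) — no finite endpoint. Any h>0 works for λ=-7.

On y'=λy, z=hλ:
  y_{n+1} = y_n + z·[3/16·y_n + 13/16·y_{n+1}] ⇒ (1 − 13/16z)y_{n+1} = (1 + 3/16z)y_n
  R(z) = (1 + 3/16z)/(1 − 13/16z).

Solve |R(x)|<1 on ℝ⁻.
x=-1.45: |R|=0.3343
x=-2: |R|=0.2381
x=-10: |R|=0.0959
x=-100: |R|=0.2158
θ=13/16≥1/2 ⇒ |1+3/16x|<|1−13/16x| ∀x<0 ⇒ unbounded interval.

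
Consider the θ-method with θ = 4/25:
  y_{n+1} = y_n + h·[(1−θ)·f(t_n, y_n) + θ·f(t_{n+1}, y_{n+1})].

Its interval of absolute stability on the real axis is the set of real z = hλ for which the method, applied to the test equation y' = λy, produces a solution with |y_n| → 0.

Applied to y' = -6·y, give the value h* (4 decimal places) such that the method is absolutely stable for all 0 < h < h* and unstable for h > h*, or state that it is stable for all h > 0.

(-2.9412,0); λ=-6 ⇒ h* = (50/17)/6 = 0.4902.

Test eqn y'=λy, z=hλ:
  y_{n+1} = y_n + z·[21/25·y_n + 4/25·y_{n+1}] ⇒ (1 − 4/25z)y_{n+1} = (1 + 21/25z)y_n
  Hence R(z) = (1 + 21/25z)/(1 − 4/25z).

Need |R(x)|<1, x<0.
x=-0.81: |R|=0.2829
R=−1: 1+21/25x = −1+4/25x ⇒ -17/25x=2 ⇒ x=2/(-17/25)=-2.9412
Confirm numerically:
  x=-2.591: |R|=0.83166 <1
  x=-2.149: |R|=0.59915 <1
  x=-1.520: |R|=0.22265 <1
  x=-3.538: |R|=1.25914 >1
  x=-3.239: |R|=1.13339 >1
  x=-2.992: |R|=1.02337 >1
Stable set (-2.9412, 0).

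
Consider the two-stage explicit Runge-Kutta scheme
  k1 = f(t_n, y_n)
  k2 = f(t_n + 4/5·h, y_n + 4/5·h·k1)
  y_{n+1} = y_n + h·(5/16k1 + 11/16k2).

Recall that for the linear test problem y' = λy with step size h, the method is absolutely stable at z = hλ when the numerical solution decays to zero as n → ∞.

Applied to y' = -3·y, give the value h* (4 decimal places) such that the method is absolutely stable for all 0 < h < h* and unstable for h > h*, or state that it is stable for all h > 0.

(-1.8182,0); λ=-3 ⇒ h* = (20/11)/3 = 0.6061.

With y'=λy (z=hλ):
  k1=λy_n ⇒ h·k1=z·y_n;  k2=λ(1+4/5z)y_n ⇒ h·k2=z(1+4/5z)y_n
  y_{n+1}/y_n = 1 + 5/16z + 11/16z(1+4/5z) = 1 + z + 11/20z²
  so R(z) = 1 + z + 11/20z².

Need |R(x)|<1, x<0.
x=-0.68: |R|=0.5743
R=1: x+11/20x²=0 ⇒ x=−20/11=-1.8182; min R=1−1/(4·11/20)=0.5455>−1
Confirm numerically:
  x=-1.614: |R|=0.81875 <1
  x=-1.186: |R|=0.58763 <1
  x=-1.087: |R|=0.56286 <1
  x=-2.001: |R|=1.20120 >1
  x=-1.865: |R|=1.04802 >1
Interval (-1.8182, 0).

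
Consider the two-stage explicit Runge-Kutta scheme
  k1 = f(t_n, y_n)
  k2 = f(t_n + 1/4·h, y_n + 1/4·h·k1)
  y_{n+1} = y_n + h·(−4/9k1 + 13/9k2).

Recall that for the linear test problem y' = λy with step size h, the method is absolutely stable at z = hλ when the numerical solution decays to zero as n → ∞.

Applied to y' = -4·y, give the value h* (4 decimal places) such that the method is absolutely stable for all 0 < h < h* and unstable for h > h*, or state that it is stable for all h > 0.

(-2.7692,0); λ=-4 ⇒ h* = (36/13)/4 = 0.6923.

With y'=λy (z=hλ):
  k1=λy_n ⇒ h·k1=z·y_n;  k2=λ(1+1/4z)y_n ⇒ h·k2=z(1+1/4z)y_n
  y_{n+1}/y_n = 1 − 4/9z + 13/9z(1+1/4z) = 1 + z + 13/36z²
  R(z) = 1 + z + 13/36z².

Find x<0 with |R(x)|<1.
x=-0.67: |R|=0.4921
R=1: x+13/36x²=0 ⇒ x=−36/13=-2.7692; min R=1−1/(4·13/36)=0.3077>−1
Confirm numerically:
  x=-2.316: |R|=0.62095 <1
  x=-1.644: |R|=0.33199 <1
  x=-1.138: |R|=0.32965 <1
  x=-3.025: |R|=1.27939 >1
  x=-2.861: |R|=1.09481 >1
So |R|<1 on (-2.7692, 0).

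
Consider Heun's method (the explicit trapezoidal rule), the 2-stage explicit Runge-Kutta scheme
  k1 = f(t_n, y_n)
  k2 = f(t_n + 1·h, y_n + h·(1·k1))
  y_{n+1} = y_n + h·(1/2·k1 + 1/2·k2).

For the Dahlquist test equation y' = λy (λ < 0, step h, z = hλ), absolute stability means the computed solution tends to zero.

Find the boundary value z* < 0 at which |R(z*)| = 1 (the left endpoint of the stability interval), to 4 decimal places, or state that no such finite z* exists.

z* = -2.0000.

Test eqn y'=λy, z=hλ:
  order 2, 2-stage ⇒ R(z)=1+z+z^2/2
  (e.g. R(-0.8)=0.52000, |R|=0.52000)

Solve |R(x)|<1 on ℝ⁻.
x=-0.8: |R|=0.5200
|R(-2.18)|=1.1962 |R(-1.92)|=0.9232 |R(-1.43)|=0.5924
Bisect:
  x_lo=-2.3085 |R|=1.3560  x_hi=-0.3363 |R|=0.7202
  mid=-1.32239 |R|=0.55197 →hi
  mid=-1.81543 |R|=0.83246 →hi
  mid=-2.06195 |R|=1.06387 →lo
  mid=-1.93869 |R|=0.94057 →hi
  mid=-2.00032 |R|=1.00032 →lo
  mid=-1.96950 |R|=0.96997 →hi
  mid=-1.98491 |R|=0.98503 →hi
  mid=-1.99262 |R|=0.99264 →hi
  mid=-1.99647 |R|=0.99647 →hi
  ...
  [-2.00008,-1.99996] ⇒ x*=-2.0000
Interval (-2.0000, 0).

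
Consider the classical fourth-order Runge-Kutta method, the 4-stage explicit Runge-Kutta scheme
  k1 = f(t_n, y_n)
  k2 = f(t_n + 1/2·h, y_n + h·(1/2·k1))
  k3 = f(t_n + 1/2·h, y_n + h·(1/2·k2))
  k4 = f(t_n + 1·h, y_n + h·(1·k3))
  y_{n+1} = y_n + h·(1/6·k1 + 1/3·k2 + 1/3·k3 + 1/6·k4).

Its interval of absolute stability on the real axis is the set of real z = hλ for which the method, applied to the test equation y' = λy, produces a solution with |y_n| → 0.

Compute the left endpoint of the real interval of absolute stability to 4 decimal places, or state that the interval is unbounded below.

left endpoint -2.7853.

With y'=λy (z=hλ):
  order 4, 4-stage ⇒ R(z)=1+z+z^2/2+z^3/6+z^4/24
  (e.g. R(-0.33)=0.71895, |R|=0.71895)

Find x<0 with |R(x)|<1.
x=-0.33: |R|=0.7190
|R(-2.98)|=1.3355 |R(-1.74)|=0.2777 |R(-1.35)|=0.2896
Bisect:
  x_lo=-3.2567 |R|=1.9767  x_hi=-0.2057 |R|=0.8141
  mid=-1.73122 |R|=0.27684 →hi
  mid=-2.49398 |R|=0.64257 →hi
  mid=-2.87536 |R|=1.14450 →lo
  mid=-2.68467 |R|=0.85859 →hi
  mid=-2.78001 |R|=0.99207 →hi
  mid=-2.82769 |R|=1.06582 →lo
  mid=-2.80385 |R|=1.02834 →lo
  mid=-2.79193 |R|=1.01006 →lo
  ...
  [-2.78541,-2.78523] ⇒ x*=-2.7853
So |R|<1 on (-2.7853, 0).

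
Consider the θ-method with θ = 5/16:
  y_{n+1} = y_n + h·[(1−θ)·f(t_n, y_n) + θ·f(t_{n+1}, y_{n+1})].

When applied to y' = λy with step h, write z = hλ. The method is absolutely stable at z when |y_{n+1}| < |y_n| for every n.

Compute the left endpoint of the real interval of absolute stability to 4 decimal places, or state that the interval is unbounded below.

left endpoint -5.3333.

On y'=λy, z=hλ:
  y_{n+1} = y_n + z·[11/16·y_n + 5/16·y_{n+1}] ⇒ (1 − 5/16z)y_{n+1} = (1 + 11/16z)y_n
  R(z) = (1 + 11/16z)/(1 − 5/16z).

Boundary: |R(x)|=1, x<0.
x=-0.51: |R|=0.5601
R=−1: 1+11/16x = −1+5/16x ⇒ -3/8x=2 ⇒ x=2/(-3/8)=-5.3333
Confirm numerically:
  x=-4.994: |R|=0.95031 <1
  x=-3.935: |R|=0.76482 <1
  x=-2.187: |R|=0.29913 <1
  x=-5.808: |R|=1.06323 >1
  x=-5.635: |R|=1.04097 >1
  x=-5.408: |R|=1.01041 >1
So |R|<1 on (-5.3333, 0).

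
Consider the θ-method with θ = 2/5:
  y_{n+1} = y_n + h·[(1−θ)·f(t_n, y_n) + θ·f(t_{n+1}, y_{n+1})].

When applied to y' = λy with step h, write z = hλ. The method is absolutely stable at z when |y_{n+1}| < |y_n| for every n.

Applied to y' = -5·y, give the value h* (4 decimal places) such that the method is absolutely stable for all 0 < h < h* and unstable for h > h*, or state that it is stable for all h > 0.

With y'=λy (z=hλ):
  y_{n+1} = y_n + z·[3/5·y_n + 2/5·y_{n+1}] ⇒ (1 − 2/5z)y_{n+1} = (1 + 3/5z)y_n
  Hence R(z) = (1 + 3/5z)/(1 − 2/5z).

Need |R(x)|<1, x<0.
x=-1.59: |R|=0.0281
R=−1: 1+3/5x = −1+2/5x ⇒ -1/5x=2 ⇒ x=2/(-1/5)=-10.0000
Confirm numerically:
  x=-8.246: |R|=0.91839 <1
  x=-8.097: |R|=0.91021 <1
  x=-6.119: |R|=0.77486 <1
  x=-10.453: |R|=1.01749 >1
  x=-10.382: |R|=1.01483 >1
So |R|<1 on (-10.0000, 0).

(-10.0000,0); λ=-5 ⇒ h* = (10)/5 = 2.0000.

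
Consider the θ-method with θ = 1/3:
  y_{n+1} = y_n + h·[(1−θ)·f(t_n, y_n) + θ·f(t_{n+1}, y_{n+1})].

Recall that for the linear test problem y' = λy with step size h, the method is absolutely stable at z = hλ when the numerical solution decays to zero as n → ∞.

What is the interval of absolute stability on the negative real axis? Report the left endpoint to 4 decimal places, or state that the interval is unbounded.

On y'=λy, z=hλ:
  y_{n+1} = y_n + z·[2/3·y_n + 1/3·y_{n+1}] ⇒ (1 − 1/3z)y_{n+1} = (1 + 2/3z)y_n
  so R(z) = (1 + 2/3z)/(1 − 1/3z).

Need |R(x)|<1, x<0.
x=-1.21: |R|=0.1378
R=−1: 1+2/3x = −1+1/3x ⇒ -1/3x=2 ⇒ x=2/(-1/3)=-6.0000
Confirm numerically:
  x=-5.307: |R|=0.91658 <1
  x=-4.833: |R|=0.85101 <1
  x=-2.921: |R|=0.47999 <1
  x=-6.555: |R|=1.05808 >1
  x=-6.313: |R|=1.03361 >1
  x=-6.168: |R|=1.01832 >1
So |R|<1 on (-6.0000, 0).

(-6.0000, 0).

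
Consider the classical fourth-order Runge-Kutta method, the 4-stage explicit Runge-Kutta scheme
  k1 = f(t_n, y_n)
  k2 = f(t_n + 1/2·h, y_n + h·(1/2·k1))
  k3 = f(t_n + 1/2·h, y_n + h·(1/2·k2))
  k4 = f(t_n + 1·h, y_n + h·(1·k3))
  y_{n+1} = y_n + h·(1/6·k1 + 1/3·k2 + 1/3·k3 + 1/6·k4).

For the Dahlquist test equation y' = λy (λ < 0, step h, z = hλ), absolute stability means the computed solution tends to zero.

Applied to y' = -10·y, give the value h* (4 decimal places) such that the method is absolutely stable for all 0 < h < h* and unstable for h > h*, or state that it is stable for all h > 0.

Test eqn y'=λy, z=hλ:
  order 4, 4-stage ⇒ R(z)=1+z+z^2/2+z^3/6+z^4/24
  (e.g. R(-1.66)=0.27181, |R|=0.27181)

Boundary: |R(x)|=1, x<0.
x=-1.66: |R|=0.2718
|R(-1.51)|=0.2728 |R(-1.26)|=0.3054 |R(-0.85)|=0.4306
Bisect:
  x_lo=-3.3228 |R|=2.1625  x_hi=-0.0961 |R|=0.9084
  mid=-1.70944 |R|=0.27490 →hi
  mid=-2.51611 |R|=0.66442 →hi
  mid=-2.91945 |R|=1.22183 →lo
  mid=-2.71778 |R|=0.90289 →hi
  mid=-2.81861 |R|=1.05141 →lo
  mid=-2.76820 |R|=0.97453 →hi
  mid=-2.79340 |R|=1.01230 →lo
  mid=-2.78080 |R|=0.99325 →hi
  ...
  [-2.78533,-2.78513] ⇒ x*=-2.7853
So |R|<1 on (-2.7853, 0).

(-2.7853,0); λ=-10 ⇒ h* = 0.2785.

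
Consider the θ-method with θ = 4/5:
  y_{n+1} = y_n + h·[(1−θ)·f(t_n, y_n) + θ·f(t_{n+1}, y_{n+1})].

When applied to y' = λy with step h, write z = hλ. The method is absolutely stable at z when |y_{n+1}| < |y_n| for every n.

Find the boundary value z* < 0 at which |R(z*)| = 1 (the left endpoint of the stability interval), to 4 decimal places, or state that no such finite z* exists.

On y'=λy, z=hλ:
  y_{n+1} = y_n + z·[1/5·y_n + 4/5·y_{n+1}] ⇒ (1 − 4/5z)y_{n+1} = (1 + 1/5z)y_n
  so R(z) = (1 + 1/5z)/(1 − 4/5z).

Need |R(x)|<1, x<0.
x=-0.87: |R|=0.4870
x=-2: |R|=0.2308
x=-10: |R|=0.1111
x=-100: |R|=0.2346
θ=4/5≥1/2 ⇒ |1+1/5x|<|1−4/5x| ∀x<0 ⇒ interval (−∞,0).

interval (−∞, 0).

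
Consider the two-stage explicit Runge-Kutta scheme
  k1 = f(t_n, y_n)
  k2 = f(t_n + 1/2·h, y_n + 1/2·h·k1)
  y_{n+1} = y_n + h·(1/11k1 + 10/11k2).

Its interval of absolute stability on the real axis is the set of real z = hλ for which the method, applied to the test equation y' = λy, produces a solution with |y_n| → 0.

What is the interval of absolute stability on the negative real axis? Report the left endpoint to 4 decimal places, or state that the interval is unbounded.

z∈(-2.2000,0).

With y'=λy (z=hλ):
  k1=λy_n ⇒ h·k1=z·y_n;  k2=λ(1+1/2z)y_n ⇒ h·k2=z(1+1/2z)y_n
  y_{n+1}/y_n = 1 + 1/11z + 10/11z(1+1/2z) = 1 + z + 5/11z²
  ⇒ R(z) = 1 + z + 5/11z².

Solve |R(x)|<1 on ℝ⁻.
x=-0.95: |R|=0.4602
R=1: x+5/11x²=0 ⇒ x=−11/5=-2.2000; min R=1−1/(4·5/11)=0.4500>−1
Confirm numerically:
  x=-1.905: |R|=0.74456 <1
  x=-1.322: |R|=0.47240 <1
  x=-1.310: |R|=0.47005 <1
  x=-1.163: |R|=0.45180 <1
  x=-2.718: |R|=1.63997 >1
  x=-2.658: |R|=1.55335 >1
  x=-2.631: |R|=1.51544 >1
So |R|<1 on (-2.2000, 0).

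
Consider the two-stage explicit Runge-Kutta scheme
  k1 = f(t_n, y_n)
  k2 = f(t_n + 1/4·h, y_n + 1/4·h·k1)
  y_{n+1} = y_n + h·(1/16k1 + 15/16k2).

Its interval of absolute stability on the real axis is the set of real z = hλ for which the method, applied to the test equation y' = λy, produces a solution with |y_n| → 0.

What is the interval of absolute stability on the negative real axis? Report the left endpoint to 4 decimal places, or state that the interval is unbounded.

z∈(-4.2667,0).

Set f=λy, z=hλ:
  k1=λy_n ⇒ h·k1=z·y_n;  k2=λ(1+1/4z)y_n ⇒ h·k2=z(1+1/4z)y_n
  y_{n+1}/y_n = 1 + 1/16z + 15/16z(1+1/4z) = 1 + z + 15/64z²
  so R(z) = 1 + z + 15/64z².

Solve |R(x)|<1 on ℝ⁻.
x=-1.3: |R|=0.0961
R=1: x+15/64x²=0 ⇒ x=−64/15=-4.2667; min R=1−1/(4·15/64)=-0.0667>−1
Confirm numerically:
  x=-3.957: |R|=0.71281 <1
  x=-2.948: |R|=0.08888 <1
  x=-2.371: |R|=0.05343 <1
  x=-1.988: |R|=0.06172 <1
  x=-4.847: |R|=1.65927 >1
  x=-4.811: |R|=1.61378 >1
  x=-4.288: |R|=1.02144 >1
Interval (-4.2667, 0).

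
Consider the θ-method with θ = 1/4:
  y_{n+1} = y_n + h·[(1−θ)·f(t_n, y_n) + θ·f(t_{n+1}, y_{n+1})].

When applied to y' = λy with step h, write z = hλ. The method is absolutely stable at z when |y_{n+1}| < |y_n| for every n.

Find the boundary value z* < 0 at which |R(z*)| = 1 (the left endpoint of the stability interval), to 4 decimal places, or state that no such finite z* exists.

Set f=λy, z=hλ:
  y_{n+1} = y_n + z·[3/4·y_n + 1/4·y_{n+1}] ⇒ (1 − 1/4z)y_{n+1} = (1 + 3/4z)y_n
  Hence R(z) = (1 + 3/4z)/(1 − 1/4z).

Solve |R(x)|<1 on ℝ⁻.
x=-1.25: |R|=0.0476
R=−1: 1+3/4x = −1+1/4x ⇒ -1/2x=2 ⇒ x=2/(-1/2)=-4.0000
Confirm numerically:
  x=-3.613: |R|=0.89833 <1
  x=-2.813: |R|=0.65155 <1
  x=-2.231: |R|=0.43219 <1
  x=-4.518: |R|=1.12162 >1
  x=-4.482: |R|=1.11365 >1
  x=-4.320: |R|=1.07692 >1
Interval (-4.0000, 0).

z* = -4.0000.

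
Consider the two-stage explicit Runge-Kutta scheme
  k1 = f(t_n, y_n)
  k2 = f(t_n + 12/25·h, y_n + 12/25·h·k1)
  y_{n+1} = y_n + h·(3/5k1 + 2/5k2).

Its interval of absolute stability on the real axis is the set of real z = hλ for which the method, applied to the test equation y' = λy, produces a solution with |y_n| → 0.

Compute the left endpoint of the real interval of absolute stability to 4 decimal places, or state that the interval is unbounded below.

Set f=λy, z=hλ:
  k1=λy_n ⇒ h·k1=z·y_n;  k2=λ(1+12/25z)y_n ⇒ h·k2=z(1+12/25z)y_n
  y_{n+1}/y_n = 1 + 3/5z + 2/5z(1+12/25z) = 1 + z + 24/125z²
  Hence R(z) = 1 + z + 24/125z².

Find x<0 with |R(x)|<1.
x=-1.48: |R|=0.0594
R=1: x+24/125x²=0 ⇒ x=−125/24=-5.2083; min R=1−1/(4·24/125)=-0.3021>−1
Confirm numerically:
  x=-5.109: |R|=0.90256 <1
  x=-4.531: |R|=0.41075 <1
  x=-3.488: |R|=0.15210 <1
  x=-3.165: |R|=0.24169 <1
  x=-5.664: |R|=1.49553 >1
  x=-5.354: |R|=1.14974 >1
So |R|<1 on (-5.2083, 0).

left endpoint -5.2083.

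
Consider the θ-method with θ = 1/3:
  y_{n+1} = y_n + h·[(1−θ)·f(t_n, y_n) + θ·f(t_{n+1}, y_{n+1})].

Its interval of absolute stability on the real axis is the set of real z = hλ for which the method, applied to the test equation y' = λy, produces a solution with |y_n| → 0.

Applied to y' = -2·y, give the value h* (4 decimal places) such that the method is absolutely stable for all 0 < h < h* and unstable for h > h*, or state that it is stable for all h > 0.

(-6.0000,0); λ=-2 ⇒ h* = (6)/2 = 3.0000.

With y'=λy (z=hλ):
  y_{n+1} = y_n + z·[2/3·y_n + 1/3·y_{n+1}] ⇒ (1 − 1/3z)y_{n+1} = (1 + 2/3z)y_n
  so R(z) = (1 + 2/3z)/(1 − 1/3z).

Boundary: |R(x)|=1, x<0.
x=-0.42: |R|=0.6316
R=−1: 1+2/3x = −1+1/3x ⇒ -1/3x=2 ⇒ x=2/(-1/3)=-6.0000
Confirm numerically:
  x=-5.174: |R|=0.89895 <1
  x=-4.146: |R|=0.74055 <1
  x=-4.072: |R|=0.72738 <1
  x=-6.373: |R|=1.03980 >1
  x=-6.075: |R|=1.00826 >1
Stable set (-6.0000, 0).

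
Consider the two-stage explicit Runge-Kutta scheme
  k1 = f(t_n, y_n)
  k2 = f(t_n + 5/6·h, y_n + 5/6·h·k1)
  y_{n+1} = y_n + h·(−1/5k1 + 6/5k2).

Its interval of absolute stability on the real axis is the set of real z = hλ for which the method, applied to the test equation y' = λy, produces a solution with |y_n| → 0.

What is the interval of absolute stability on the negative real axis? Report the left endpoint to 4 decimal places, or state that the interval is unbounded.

(-1.0000, 0).

On y'=λy, z=hλ:
  k1=λy_n ⇒ h·k1=z·y_n;  k2=λ(1+5/6z)y_n ⇒ h·k2=z(1+5/6z)y_n
  y_{n+1}/y_n = 1 − 1/5z + 6/5z(1+5/6z) = 1 + z + z²
  ⇒ R(z) = 1 + z + z².

Find x<0 with |R(x)|<1.
x=-1.21: |R|=1.2541
R=1: x+1x²=0 ⇒ x=−1=-1.0000; min R=1−1/(4·1)=0.7500>−1
Confirm numerically:
  x=-0.968: |R|=0.96902 <1
  x=-0.614: |R|=0.76300 <1
  x=-0.613: |R|=0.76277 <1
  x=-0.517: |R|=0.75029 <1
  x=-1.134: |R|=1.15196 >1
  x=-1.062: |R|=1.06584 >1
Stable set (-1.0000, 0).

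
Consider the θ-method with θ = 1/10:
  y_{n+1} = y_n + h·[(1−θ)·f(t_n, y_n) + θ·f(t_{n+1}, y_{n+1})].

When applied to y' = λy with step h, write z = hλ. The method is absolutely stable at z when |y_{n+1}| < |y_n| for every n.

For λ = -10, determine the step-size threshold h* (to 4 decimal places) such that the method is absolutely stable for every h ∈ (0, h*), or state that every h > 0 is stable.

Set f=λy, z=hλ:
  y_{n+1} = y_n + z·[9/10·y_n + 1/10·y_{n+1}] ⇒ (1 − 1/10z)y_{n+1} = (1 + 9/10z)y_n
  ⇒ R(z) = (1 + 9/10z)/(1 − 1/10z).

Need |R(x)|<1, x<0.
x=-1.2: |R|=0.0714
R=−1: 1+9/10x = −1+1/10x ⇒ -4/5x=2 ⇒ x=2/(-4/5)=-2.5000
Confirm numerically:
  x=-2.205: |R|=0.80664 <1
  x=-2.004: |R|=0.66944 <1
  x=-1.493: |R|=0.29905 <1
  x=-3.087: |R|=1.35883 >1
  x=-3.056: |R|=1.34069 >1
So |R|<1 on (-2.5000, 0).

(-2.5000,0); λ=-10 ⇒ h* = (5/2)/10 = 0.2500.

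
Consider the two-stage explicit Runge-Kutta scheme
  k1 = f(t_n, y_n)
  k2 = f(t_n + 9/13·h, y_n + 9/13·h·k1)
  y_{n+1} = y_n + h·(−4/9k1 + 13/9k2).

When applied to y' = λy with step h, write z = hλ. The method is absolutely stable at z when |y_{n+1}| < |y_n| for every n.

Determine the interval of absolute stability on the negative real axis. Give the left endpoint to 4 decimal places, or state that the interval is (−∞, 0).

Test eqn y'=λy, z=hλ:
  k1=λy_n ⇒ h·k1=z·y_n;  k2=λ(1+9/13z)y_n ⇒ h·k2=z(1+9/13z)y_n
  y_{n+1}/y_n = 1 − 4/9z + 13/9z(1+9/13z) = 1 + z + z²
  Hence R(z) = 1 + z + z².

Need |R(x)|<1, x<0.
x=-0.99: |R|=0.9901
R=1: x+1x²=0 ⇒ x=−1=-1.0000; min R=1−1/(4·1)=0.7500>−1
Confirm numerically:
  x=-0.706: |R|=0.79244 <1
  x=-0.676: |R|=0.78098 <1
  x=-0.623: |R|=0.76513 <1
  x=-0.572: |R|=0.75518 <1
  x=-1.444: |R|=1.64114 >1
  x=-1.413: |R|=1.58357 >1
Interval (-1.0000, 0).

(-1.0000, 0).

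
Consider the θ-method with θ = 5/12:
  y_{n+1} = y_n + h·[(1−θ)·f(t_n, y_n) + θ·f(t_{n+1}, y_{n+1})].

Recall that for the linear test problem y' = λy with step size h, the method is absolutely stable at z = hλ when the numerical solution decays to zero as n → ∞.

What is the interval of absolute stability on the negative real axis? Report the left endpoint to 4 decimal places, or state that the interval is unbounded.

z∈(-12.0000,0).

Test eqn y'=λy, z=hλ:
  y_{n+1} = y_n + z·[7/12·y_n + 5/12·y_{n+1}] ⇒ (1 − 5/12z)y_{n+1} = (1 + 7/12z)y_n
  Hence R(z) = (1 + 7/12z)/(1 − 5/12z).

Need |R(x)|<1, x<0.
x=-0.36: |R|=0.6870
R=−1: 1+7/12x = −1+5/12x ⇒ -1/6x=2 ⇒ x=2/(-1/6)=-12.0000
Confirm numerically:
  x=-8.947: |R|=0.89238 <1
  x=-8.130: |R|=0.85299 <1
  x=-4.982: |R|=0.61972 <1
  x=-12.433: |R|=1.01168 >1
  x=-12.124: |R|=1.00342 >1
Stable set (-12.0000, 0).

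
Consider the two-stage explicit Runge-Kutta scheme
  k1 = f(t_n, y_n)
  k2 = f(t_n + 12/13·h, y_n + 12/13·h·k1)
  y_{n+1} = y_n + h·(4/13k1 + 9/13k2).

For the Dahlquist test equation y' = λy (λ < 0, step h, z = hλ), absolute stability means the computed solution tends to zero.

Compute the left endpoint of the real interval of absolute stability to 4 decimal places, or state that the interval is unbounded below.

On y'=λy, z=hλ:
  k1=λy_n ⇒ h·k1=z·y_n;  k2=λ(1+12/13z)y_n ⇒ h·k2=z(1+12/13z)y_n
  y_{n+1}/y_n = 1 + 4/13z + 9/13z(1+12/13z) = 1 + z + 108/169z²
  ⇒ R(z) = 1 + z + 108/169z².

Need |R(x)|<1, x<0.
x=-1.19: |R|=0.7150
R=1: x+108/169x²=0 ⇒ x=−169/108=-1.5648; min R=1−1/(4·108/169)=0.6088>−1
Confirm numerically:
  x=-1.271: |R|=0.76135 <1
  x=-1.124: |R|=0.68336 <1
  x=-1.022: |R|=0.64548 <1
  x=-1.013: |R|=0.64278 <1
  x=-2.070: |R|=1.66828 >1
  x=-1.942: |R|=1.46810 >1
So |R|<1 on (-1.5648, 0).

left endpoint -1.5648.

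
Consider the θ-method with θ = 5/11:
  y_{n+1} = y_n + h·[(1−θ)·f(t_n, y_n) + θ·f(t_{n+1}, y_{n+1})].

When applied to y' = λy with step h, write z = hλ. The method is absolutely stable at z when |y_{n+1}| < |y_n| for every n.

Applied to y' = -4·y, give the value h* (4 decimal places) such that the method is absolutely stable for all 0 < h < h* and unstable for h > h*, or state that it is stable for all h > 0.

(-22.0000,0); λ=-4 ⇒ h* = (22)/4 = 5.5000.

Test eqn y'=λy, z=hλ:
  y_{n+1} = y_n + z·[6/11·y_n + 5/11·y_{n+1}] ⇒ (1 − 5/11z)y_{n+1} = (1 + 6/11z)y_n
  ⇒ R(z) = (1 + 6/11z)/(1 − 5/11z).

Solve |R(x)|<1 on ℝ⁻.
x=-1.51: |R|=0.1046
R=−1: 1+6/11x = −1+5/11x ⇒ -1/11x=2 ⇒ x=2/(-1/11)=-22.0000
Confirm numerically:
  x=-21.199: |R|=0.99315 <1
  x=-20.159: |R|=0.98353 <1
  x=-9.089: |R|=0.77126 <1
  x=-22.483: |R|=1.00391 >1
  x=-22.220: |R|=1.00180 >1
  x=-22.020: |R|=1.00017 >1
So |R|<1 on (-22.0000, 0).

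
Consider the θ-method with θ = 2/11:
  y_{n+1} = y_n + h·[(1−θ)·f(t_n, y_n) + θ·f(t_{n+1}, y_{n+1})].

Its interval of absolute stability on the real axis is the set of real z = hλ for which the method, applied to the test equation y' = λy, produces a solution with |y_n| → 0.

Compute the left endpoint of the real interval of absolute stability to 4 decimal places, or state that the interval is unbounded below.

z* = -3.1429.

On y'=λy, z=hλ:
  y_{n+1} = y_n + z·[9/11·y_n + 2/11·y_{n+1}] ⇒ (1 − 2/11z)y_{n+1} = (1 + 9/11z)y_n
  ⇒ R(z) = (1 + 9/11z)/(1 − 2/11z).

Boundary: |R(x)|=1, x<0.
x=-1.4: |R|=0.1159
R=−1: 1+9/11x = −1+2/11x ⇒ -7/11x=2 ⇒ x=2/(-7/11)=-3.1429
Confirm numerically:
  x=-2.997: |R|=0.93992 <1
  x=-2.156: |R|=0.54885 <1
  x=-1.985: |R|=0.45858 <1
  x=-1.287: |R|=0.04295 <1
  x=-3.437: |R|=1.11520 >1
  x=-3.348: |R|=1.08115 >1
So |R|<1 on (-3.1429, 0).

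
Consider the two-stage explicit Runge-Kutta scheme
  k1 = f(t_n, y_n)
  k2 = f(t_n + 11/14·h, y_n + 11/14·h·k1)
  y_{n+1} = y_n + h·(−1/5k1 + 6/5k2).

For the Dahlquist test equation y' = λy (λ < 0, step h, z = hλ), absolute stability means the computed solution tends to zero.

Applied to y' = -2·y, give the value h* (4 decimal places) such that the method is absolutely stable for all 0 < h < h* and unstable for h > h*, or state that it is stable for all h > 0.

(-1.0606,0); λ=-2 ⇒ h* = (35/33)/2 = 0.5303.

Test eqn y'=λy, z=hλ:
  k1=λy_n ⇒ h·k1=z·y_n;  k2=λ(1+11/14z)y_n ⇒ h·k2=z(1+11/14z)y_n
  y_{n+1}/y_n = 1 − 1/5z + 6/5z(1+11/14z) = 1 + z + 33/35z²
  so R(z) = 1 + z + 33/35z².

Boundary: |R(x)|=1, x<0.
x=-1.7: |R|=2.0249
R=1: x+33/35x²=0 ⇒ x=−35/33=-1.0606; min R=1−1/(4·33/35)=0.7348>−1
Confirm numerically:
  x=-1.034: |R|=0.97406 <1
  x=-0.816: |R|=0.81181 <1
  x=-0.616: |R|=0.74177 <1
  x=-0.433: |R|=0.74378 <1
  x=-1.453: |R|=1.53757 >1
  x=-1.444: |R|=1.52199 >1
  x=-1.387: |R|=1.42684 >1
Stable set (-1.0606, 0).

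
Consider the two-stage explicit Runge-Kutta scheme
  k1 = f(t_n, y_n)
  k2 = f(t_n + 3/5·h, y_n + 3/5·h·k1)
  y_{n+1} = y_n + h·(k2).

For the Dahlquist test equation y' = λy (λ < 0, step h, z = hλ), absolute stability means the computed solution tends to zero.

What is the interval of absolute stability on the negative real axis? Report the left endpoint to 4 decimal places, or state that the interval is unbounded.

z∈(-1.6667,0).

Test eqn y'=λy, z=hλ:
  k1=λy_n ⇒ h·k1=z·y_n;  k2=λ(1+3/5z)y_n ⇒ h·k2=z(1+3/5z)y_n
  y_{n+1}/y_n = 1 + z(1+3/5z) = 1 + z + 3/5z²
  Hence R(z) = 1 + z + 3/5z².

Boundary: |R(x)|=1, x<0.
x=-0.74: |R|=0.5886
R=1: x+3/5x²=0 ⇒ x=−5/3=-1.6667; min R=1−1/(4·3/5)=0.5833>−1
Confirm numerically:
  x=-1.496: |R|=0.84681 <1
  x=-0.964: |R|=0.59358 <1
  x=-0.708: |R|=0.59276 <1
  x=-2.207: |R|=1.71551 >1
  x=-1.828: |R|=1.17695 >1
Interval (-1.6667, 0).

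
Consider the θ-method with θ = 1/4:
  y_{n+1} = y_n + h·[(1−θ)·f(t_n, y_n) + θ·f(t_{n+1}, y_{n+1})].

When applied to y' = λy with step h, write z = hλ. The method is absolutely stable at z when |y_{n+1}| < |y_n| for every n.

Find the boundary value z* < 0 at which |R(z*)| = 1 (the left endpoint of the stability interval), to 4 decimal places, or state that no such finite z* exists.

z* = -4.0000.

On y'=λy, z=hλ:
  y_{n+1} = y_n + z·[3/4·y_n + 1/4·y_{n+1}] ⇒ (1 − 1/4z)y_{n+1} = (1 + 3/4z)y_n
  so R(z) = (1 + 3/4z)/(1 − 1/4z).

Boundary: |R(x)|=1, x<0.
x=-0.75: |R|=0.3684
R=−1: 1+3/4x = −1+1/4x ⇒ -1/2x=2 ⇒ x=2/(-1/2)=-4.0000
Confirm numerically:
  x=-3.013: |R|=0.71852 <1
  x=-2.935: |R|=0.69286 <1
  x=-2.652: |R|=0.59471 <1
  x=-2.168: |R|=0.40597 <1
  x=-4.463: |R|=1.10942 >1
  x=-4.314: |R|=1.07554 >1
Stable set (-4.0000, 0).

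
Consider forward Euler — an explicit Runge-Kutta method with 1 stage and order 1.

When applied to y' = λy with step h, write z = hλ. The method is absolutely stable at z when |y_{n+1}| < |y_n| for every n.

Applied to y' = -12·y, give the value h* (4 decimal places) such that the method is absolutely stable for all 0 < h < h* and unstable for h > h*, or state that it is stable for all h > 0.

(-2.0000,0); λ=-12 ⇒ h* = 0.1667.

Test eqn y'=λy, z=hλ:
  order 1, 1-stage ⇒ R(z)=1+z
  (e.g. R(-0.69)=0.31000, |R|=0.31000)

Find x<0 with |R(x)|<1.
x=-0.69: |R|=0.3100
|R(-1.65)|=0.6500 |R(-1.35)|=0.3500 |R(-1.02)|=0.0200
Bisect:
  x_lo=-2.8807 |R|=1.8807  x_hi=-0.4000 |R|=0.6000
  mid=-1.64034 |R|=0.64034 →hi
  mid=-2.26053 |R|=1.26053 →lo
  mid=-1.95043 |R|=0.95043 →hi
  mid=-2.10548 |R|=1.10548 →lo
  mid=-2.02796 |R|=1.02796 →lo
  mid=-1.98920 |R|=0.98920 →hi
  mid=-2.00858 |R|=1.00858 →lo
  mid=-1.99889 |R|=0.99889 →hi
  mid=-2.00373 |R|=1.00373 →lo
  ...
  [-2.00010,-1.99995] ⇒ x*=-2.0000
Interval (-2.0000, 0).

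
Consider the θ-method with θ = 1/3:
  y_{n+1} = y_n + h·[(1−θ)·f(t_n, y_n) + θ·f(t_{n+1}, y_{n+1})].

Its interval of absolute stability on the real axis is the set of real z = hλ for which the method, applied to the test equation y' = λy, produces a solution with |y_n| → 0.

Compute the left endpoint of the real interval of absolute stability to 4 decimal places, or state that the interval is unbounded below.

left endpoint -6.0000.

On y'=λy, z=hλ:
  y_{n+1} = y_n + z·[2/3·y_n + 1/3·y_{n+1}] ⇒ (1 − 1/3z)y_{n+1} = (1 + 2/3z)y_n
  ⇒ R(z) = (1 + 2/3z)/(1 − 1/3z).

Solve |R(x)|<1 on ℝ⁻.
x=-0.44: |R|=0.6163
R=−1: 1+2/3x = −1+1/3x ⇒ -1/3x=2 ⇒ x=2/(-1/3)=-6.0000
Confirm numerically:
  x=-3.829: |R|=0.68209 <1
  x=-3.290: |R|=0.56916 <1
  x=-3.096: |R|=0.52362 <1
  x=-6.545: |R|=1.05710 >1
  x=-6.388: |R|=1.04133 >1
So |R|<1 on (-6.0000, 0).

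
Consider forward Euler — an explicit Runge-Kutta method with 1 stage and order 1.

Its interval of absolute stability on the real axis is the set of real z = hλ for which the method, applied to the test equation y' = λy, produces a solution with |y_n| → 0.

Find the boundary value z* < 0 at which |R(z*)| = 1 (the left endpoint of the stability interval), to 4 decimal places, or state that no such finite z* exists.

left endpoint -2.0000.

With y'=λy (z=hλ):
  order 1, 1-stage ⇒ R(z)=1+z
  (e.g. R(-0.87)=0.13000, |R|=0.13000)

Solve |R(x)|<1 on ℝ⁻.
x=-0.87: |R|=0.1300
|R(-2.35)|=1.3500 |R(-1.19)|=0.1900 |R(-1.17)|=0.1700
Bisect:
  x_lo=-2.8931 |R|=1.8931  x_hi=-0.3759 |R|=0.6241
  mid=-1.63448 |R|=0.63448 →hi
  mid=-2.26379 |R|=1.26379 →lo
  mid=-1.94913 |R|=0.94913 →hi
  mid=-2.10646 |R|=1.10646 →lo
  mid=-2.02780 |R|=1.02780 →lo
  mid=-1.98847 |R|=0.98847 →hi
  mid=-2.00813 |R|=1.00813 →lo
  mid=-1.99830 |R|=0.99830 →hi
  mid=-2.00322 |R|=1.00322 →lo
  ...
  [-2.00014,-1.99999] ⇒ x*=-2.0000
So |R|<1 on (-2.0000, 0).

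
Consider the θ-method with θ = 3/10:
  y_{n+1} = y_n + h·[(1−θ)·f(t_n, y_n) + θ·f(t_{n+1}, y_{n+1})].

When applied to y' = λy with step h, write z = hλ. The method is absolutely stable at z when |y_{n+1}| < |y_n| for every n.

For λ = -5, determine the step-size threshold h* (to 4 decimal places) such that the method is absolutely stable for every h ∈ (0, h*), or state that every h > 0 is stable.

Test eqn y'=λy, z=hλ:
  y_{n+1} = y_n + z·[7/10·y_n + 3/10·y_{n+1}] ⇒ (1 − 3/10z)y_{n+1} = (1 + 7/10z)y_n
  so R(z) = (1 + 7/10z)/(1 − 3/10z).

Boundary: |R(x)|=1, x<0.
x=-1.63: |R|=0.0947
R=−1: 1+7/10x = −1+3/10x ⇒ -2/5x=2 ⇒ x=2/(-2/5)=-5.0000
Confirm numerically:
  x=-4.755: |R|=0.95961 <1
  x=-4.421: |R|=0.90044 <1
  x=-2.396: |R|=0.39400 <1
  x=-5.473: |R|=1.07162 >1
  x=-5.355: |R|=1.05448 >1
  x=-5.041: |R|=1.00653 >1
Stable set (-5.0000, 0).

(-5.0000,0); λ=-5 ⇒ h* = (5)/5 = 1.0000.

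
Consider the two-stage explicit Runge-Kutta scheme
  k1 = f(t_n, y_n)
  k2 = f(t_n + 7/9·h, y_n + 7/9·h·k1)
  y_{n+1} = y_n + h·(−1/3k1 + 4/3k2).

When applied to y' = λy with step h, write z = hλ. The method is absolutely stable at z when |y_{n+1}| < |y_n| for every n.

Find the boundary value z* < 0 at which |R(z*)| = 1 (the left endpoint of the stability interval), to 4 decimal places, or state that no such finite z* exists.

z* = -0.9643.

With y'=λy (z=hλ):
  k1=λy_n ⇒ h·k1=z·y_n;  k2=λ(1+7/9z)y_n ⇒ h·k2=z(1+7/9z)y_n
  y_{n+1}/y_n = 1 − 1/3z + 4/3z(1+7/9z) = 1 + z + 28/27z²
  so R(z) = 1 + z + 28/27z².

Solve |R(x)|<1 on ℝ⁻.
x=-0.55: |R|=0.7637
R=1: x+28/27x²=0 ⇒ x=−27/28=-0.9643; min R=1−1/(4·28/27)=0.7589>−1
Confirm numerically:
  x=-0.735: |R|=0.82523 <1
  x=-0.494: |R|=0.75907 <1
  x=-0.435: |R|=0.76123 <1
  x=-0.423: |R|=0.76256 <1
  x=-1.137: |R|=1.20365 >1
  x=-1.074: |R|=1.12220 >1
Stable set (-0.9643, 0).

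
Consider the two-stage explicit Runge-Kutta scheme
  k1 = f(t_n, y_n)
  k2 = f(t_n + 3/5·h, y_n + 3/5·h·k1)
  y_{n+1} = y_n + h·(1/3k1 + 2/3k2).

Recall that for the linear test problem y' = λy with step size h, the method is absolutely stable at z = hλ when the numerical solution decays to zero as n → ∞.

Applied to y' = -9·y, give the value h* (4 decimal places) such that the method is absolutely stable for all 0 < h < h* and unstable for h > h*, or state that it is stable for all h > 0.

Set f=λy, z=hλ:
  k1=λy_n ⇒ h·k1=z·y_n;  k2=λ(1+3/5z)y_n ⇒ h·k2=z(1+3/5z)y_n
  y_{n+1}/y_n = 1 + 1/3z + 2/3z(1+3/5z) = 1 + z + 2/5z²
  ⇒ R(z) = 1 + z + 2/5z².

Solve |R(x)|<1 on ℝ⁻.
x=-1.56: |R|=0.4134
R=1: x+2/5x²=0 ⇒ x=−5/2=-2.5000; min R=1−1/(4·2/5)=0.3750>−1
Confirm numerically:
  x=-2.225: |R|=0.75525 <1
  x=-1.886: |R|=0.53680 <1
  x=-1.466: |R|=0.39366 <1
  x=-3.001: |R|=1.60140 >1
  x=-2.742: |R|=1.26543 >1
Stable set (-2.5000, 0).

(-2.5000,0); λ=-9 ⇒ h* = (5/2)/9 = 0.2778.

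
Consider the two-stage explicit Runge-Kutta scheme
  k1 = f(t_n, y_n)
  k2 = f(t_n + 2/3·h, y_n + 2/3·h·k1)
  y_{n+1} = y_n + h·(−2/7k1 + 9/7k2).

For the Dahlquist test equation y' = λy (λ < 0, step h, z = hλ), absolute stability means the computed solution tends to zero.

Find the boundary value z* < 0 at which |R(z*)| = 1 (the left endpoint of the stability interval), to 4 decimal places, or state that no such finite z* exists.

With y'=λy (z=hλ):
  k1=λy_n ⇒ h·k1=z·y_n;  k2=λ(1+2/3z)y_n ⇒ h·k2=z(1+2/3z)y_n
  y_{n+1}/y_n = 1 − 2/7z + 9/7z(1+2/3z) = 1 + z + 6/7z²
  so R(z) = 1 + z + 6/7z².

Solve |R(x)|<1 on ℝ⁻.
x=-1.56: |R|=1.5259
R=1: x+6/7x²=0 ⇒ x=−7/6=-1.1667; min R=1−1/(4·6/7)=0.7083>−1
Confirm numerically:
  x=-1.084: |R|=0.92319 <1
  x=-0.644: |R|=0.71149 <1
  x=-0.543: |R|=0.70973 <1
  x=-0.497: |R|=0.71472 <1
  x=-1.600: |R|=1.59429 >1
  x=-1.218: |R|=1.05359 >1
  x=-1.192: |R|=1.02588 >1
So |R|<1 on (-1.1667, 0).

left endpoint -1.1667.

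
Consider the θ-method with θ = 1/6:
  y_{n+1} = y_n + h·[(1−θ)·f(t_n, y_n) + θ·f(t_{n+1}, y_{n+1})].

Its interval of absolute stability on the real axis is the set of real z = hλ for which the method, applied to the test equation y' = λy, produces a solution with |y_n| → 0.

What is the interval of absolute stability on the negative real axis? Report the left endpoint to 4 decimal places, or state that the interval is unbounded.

Test eqn y'=λy, z=hλ:
  y_{n+1} = y_n + z·[5/6·y_n + 1/6·y_{n+1}] ⇒ (1 − 1/6z)y_{n+1} = (1 + 5/6z)y_n
  Hence R(z) = (1 + 5/6z)/(1 − 1/6z).

Solve |R(x)|<1 on ℝ⁻.
x=-1.01: |R|=0.1355
R=−1: 1+5/6x = −1+1/6x ⇒ -2/3x=2 ⇒ x=2/(-2/3)=-3.0000
Confirm numerically:
  x=-2.669: |R|=0.84727 <1
  x=-2.629: |R|=0.82802 <1
  x=-1.890: |R|=0.43726 <1
  x=-3.599: |R|=1.24961 >1
  x=-3.590: |R|=1.24609 >1
  x=-3.069: |R|=1.03043 >1
So |R|<1 on (-3.0000, 0).

z∈(-3.0000,0).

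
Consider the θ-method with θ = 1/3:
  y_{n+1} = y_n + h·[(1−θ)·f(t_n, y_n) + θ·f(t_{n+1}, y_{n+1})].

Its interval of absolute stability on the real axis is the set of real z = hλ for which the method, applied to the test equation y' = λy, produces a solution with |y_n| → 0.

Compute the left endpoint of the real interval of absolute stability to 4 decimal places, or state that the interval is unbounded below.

left endpoint -6.0000.

Set f=λy, z=hλ:
  y_{n+1} = y_n + z·[2/3·y_n + 1/3·y_{n+1}] ⇒ (1 − 1/3z)y_{n+1} = (1 + 2/3z)y_n
  so R(z) = (1 + 2/3z)/(1 − 1/3z).

Find x<0 with |R(x)|<1.
x=-1.36: |R|=0.0642
R=−1: 1+2/3x = −1+1/3x ⇒ -1/3x=2 ⇒ x=2/(-1/3)=-6.0000
Confirm numerically:
  x=-4.930: |R|=0.86507 <1
  x=-3.833: |R|=0.68286 <1
  x=-3.498: |R|=0.61496 <1
  x=-3.477: |R|=0.61047 <1
  x=-6.440: |R|=1.04661 >1
  x=-6.297: |R|=1.03195 >1
Interval (-6.0000, 0).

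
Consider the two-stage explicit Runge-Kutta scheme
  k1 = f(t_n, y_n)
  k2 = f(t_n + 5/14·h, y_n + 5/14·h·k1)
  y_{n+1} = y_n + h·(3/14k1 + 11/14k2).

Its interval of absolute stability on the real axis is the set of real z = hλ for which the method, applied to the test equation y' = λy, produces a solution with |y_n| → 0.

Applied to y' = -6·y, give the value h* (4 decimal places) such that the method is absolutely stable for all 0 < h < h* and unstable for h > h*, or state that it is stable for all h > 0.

(-3.5636,0); λ=-6 ⇒ h* = (196/55)/6 = 0.5939.

Set f=λy, z=hλ:
  k1=λy_n ⇒ h·k1=z·y_n;  k2=λ(1+5/14z)y_n ⇒ h·k2=z(1+5/14z)y_n
  y_{n+1}/y_n = 1 + 3/14z + 11/14z(1+5/14z) = 1 + z + 55/196z²
  ⇒ R(z) = 1 + z + 55/196z².

Find x<0 with |R(x)|<1.
x=-1.45: |R|=0.1400
R=1: x+55/196x²=0 ⇒ x=−196/55=-3.5636; min R=1−1/(4·55/196)=0.1091>−1
Confirm numerically:
  x=-3.393: |R|=0.83753 <1
  x=-2.293: |R|=0.18242 <1
  x=-1.736: |R|=0.10968 <1
  x=-3.774: |R|=1.22278 >1
  x=-3.651: |R|=1.08951 >1
  x=-3.625: |R|=1.06242 >1
So |R|<1 on (-3.5636, 0).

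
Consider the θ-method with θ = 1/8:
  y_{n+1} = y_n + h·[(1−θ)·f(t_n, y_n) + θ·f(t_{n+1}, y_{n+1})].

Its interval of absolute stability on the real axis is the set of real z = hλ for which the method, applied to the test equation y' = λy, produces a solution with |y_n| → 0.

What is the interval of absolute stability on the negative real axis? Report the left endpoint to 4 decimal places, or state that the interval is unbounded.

Set f=λy, z=hλ:
  y_{n+1} = y_n + z·[7/8·y_n + 1/8·y_{n+1}] ⇒ (1 − 1/8z)y_{n+1} = (1 + 7/8z)y_n
  R(z) = (1 + 7/8z)/(1 − 1/8z).

Need |R(x)|<1, x<0.
x=-0.32: |R|=0.6923
R=−1: 1+7/8x = −1+1/8x ⇒ -3/4x=2 ⇒ x=2/(-3/4)=-2.6667
Confirm numerically:
  x=-2.582: |R|=0.95199 <1
  x=-1.960: |R|=0.57430 <1
  x=-1.732: |R|=0.42376 <1
  x=-1.254: |R|=0.08407 <1
  x=-3.129: |R|=1.24926 >1
  x=-2.847: |R|=1.09975 >1
So |R|<1 on (-2.6667, 0).

(-2.6667, 0).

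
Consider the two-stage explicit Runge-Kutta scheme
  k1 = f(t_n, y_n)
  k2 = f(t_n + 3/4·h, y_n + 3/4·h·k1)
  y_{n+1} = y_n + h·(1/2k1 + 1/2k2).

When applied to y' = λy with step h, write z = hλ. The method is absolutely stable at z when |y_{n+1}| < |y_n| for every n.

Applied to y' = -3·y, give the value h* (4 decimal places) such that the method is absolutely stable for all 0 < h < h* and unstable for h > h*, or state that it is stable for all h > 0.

Test eqn y'=λy, z=hλ:
  k1=λy_n ⇒ h·k1=z·y_n;  k2=λ(1+3/4z)y_n ⇒ h·k2=z(1+3/4z)y_n
  y_{n+1}/y_n = 1 + 1/2z + 1/2z(1+3/4z) = 1 + z + 3/8z²
  R(z) = 1 + z + 3/8z².

Find x<0 with |R(x)|<1.
x=-0.34: |R|=0.7033
R=1: x+3/8x²=0 ⇒ x=−8/3=-2.6667; min R=1−1/(4·3/8)=0.3333>−1
Confirm numerically:
  x=-2.474: |R|=0.82125 <1
  x=-2.111: |R|=0.56012 <1
  x=-1.831: |R|=0.42621 <1
  x=-1.820: |R|=0.42215 <1
  x=-3.098: |R|=1.50110 >1
  x=-2.817: |R|=1.15881 >1
Stable set (-2.6667, 0).

(-2.6667,0); λ=-3 ⇒ h* = (8/3)/3 = 0.8889.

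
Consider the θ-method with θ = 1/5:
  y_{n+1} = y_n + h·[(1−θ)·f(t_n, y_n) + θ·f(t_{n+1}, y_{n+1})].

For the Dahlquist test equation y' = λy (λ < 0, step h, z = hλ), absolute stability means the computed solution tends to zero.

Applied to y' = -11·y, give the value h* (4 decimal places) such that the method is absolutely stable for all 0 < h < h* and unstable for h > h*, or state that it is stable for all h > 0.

With y'=λy (z=hλ):
  y_{n+1} = y_n + z·[4/5·y_n + 1/5·y_{n+1}] ⇒ (1 − 1/5z)y_{n+1} = (1 + 4/5z)y_n
  R(z) = (1 + 4/5z)/(1 − 1/5z).

Find x<0 with |R(x)|<1.
x=-0.62: |R|=0.4484
R=−1: 1+4/5x = −1+1/5x ⇒ -3/5x=2 ⇒ x=2/(-3/5)=-3.3333
Confirm numerically:
  x=-2.444: |R|=0.64159 <1
  x=-1.809: |R|=0.32839 <1
  x=-1.789: |R|=0.31757 <1
  x=-3.685: |R|=1.12147 >1
  x=-3.642: |R|=1.10715 >1
  x=-3.540: |R|=1.07260 >1
So |R|<1 on (-3.3333, 0).

(-3.3333,0); λ=-11 ⇒ h* = (10/3)/11 = 0.3030.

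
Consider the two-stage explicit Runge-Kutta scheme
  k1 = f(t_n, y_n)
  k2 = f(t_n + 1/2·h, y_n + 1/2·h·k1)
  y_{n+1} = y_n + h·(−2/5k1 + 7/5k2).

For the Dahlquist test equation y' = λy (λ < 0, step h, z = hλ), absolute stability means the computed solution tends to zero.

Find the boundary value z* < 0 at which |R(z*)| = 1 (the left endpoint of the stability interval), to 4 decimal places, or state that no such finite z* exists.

z* = -1.4286.

Set f=λy, z=hλ:
  k1=λy_n ⇒ h·k1=z·y_n;  k2=λ(1+1/2z)y_n ⇒ h·k2=z(1+1/2z)y_n
  y_{n+1}/y_n = 1 − 2/5z + 7/5z(1+1/2z) = 1 + z + 7/10z²
  so R(z) = 1 + z + 7/10z².

Solve |R(x)|<1 on ℝ⁻.
x=-1.18: |R|=0.7947
R=1: x+7/10x²=0 ⇒ x=−10/7=-1.4286; min R=1−1/(4·7/10)=0.6429>−1
Confirm numerically:
  x=-1.200: |R|=0.80800 <1
  x=-0.865: |R|=0.65876 <1
  x=-0.770: |R|=0.64503 <1
  x=-0.657: |R|=0.64515 <1
  x=-1.955: |R|=1.72042 >1
  x=-1.952: |R|=1.71521 >1
  x=-1.722: |R|=1.35370 >1
So |R|<1 on (-1.4286, 0).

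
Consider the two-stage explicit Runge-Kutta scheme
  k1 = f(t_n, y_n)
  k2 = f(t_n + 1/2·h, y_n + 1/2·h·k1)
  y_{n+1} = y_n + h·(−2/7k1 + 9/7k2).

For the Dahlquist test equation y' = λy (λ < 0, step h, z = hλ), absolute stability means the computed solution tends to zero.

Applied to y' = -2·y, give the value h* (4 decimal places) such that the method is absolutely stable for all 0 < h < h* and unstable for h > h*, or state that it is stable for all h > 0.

(-1.5556,0); λ=-2 ⇒ h* = (14/9)/2 = 0.7778.

With y'=λy (z=hλ):
  k1=λy_n ⇒ h·k1=z·y_n;  k2=λ(1+1/2z)y_n ⇒ h·k2=z(1+1/2z)y_n
  y_{n+1}/y_n = 1 − 2/7z + 9/7z(1+1/2z) = 1 + z + 9/14z²
  R(z) = 1 + z + 9/14z².

Need |R(x)|<1, x<0.
x=-0.43: |R|=0.6889
R=1: x+9/14x²=0 ⇒ x=−14/9=-1.5556; min R=1−1/(4·9/14)=0.6111>−1
Confirm numerically:
  x=-1.165: |R|=0.70750 <1
  x=-1.044: |R|=0.65667 <1
  x=-0.903: |R|=0.62119 <1
  x=-0.774: |R|=0.61112 <1
  x=-1.700: |R|=1.15786 >1
  x=-1.664: |R|=1.11600 >1
Interval (-1.5556, 0).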